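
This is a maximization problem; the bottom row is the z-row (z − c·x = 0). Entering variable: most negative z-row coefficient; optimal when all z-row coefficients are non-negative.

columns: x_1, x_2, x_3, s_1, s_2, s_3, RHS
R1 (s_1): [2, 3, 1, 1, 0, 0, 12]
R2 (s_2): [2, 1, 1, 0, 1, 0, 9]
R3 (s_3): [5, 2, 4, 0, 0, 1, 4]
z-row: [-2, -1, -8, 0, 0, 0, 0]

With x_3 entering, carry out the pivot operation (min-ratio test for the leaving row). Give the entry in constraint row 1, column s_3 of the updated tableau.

-1/4

Ratio test on column x_3 — row 1: 12/1 = 12; row 2: 9/1 = 9; row 3: 4/4 = 1. Minimum is 1 at row 3 (s_3 leaves); pivot element 4.
Divide row 3 by 4; eliminate column x_3 from the other rows.
Row 1 update in column s_3: 0 − 1·(1/4) = -1/4.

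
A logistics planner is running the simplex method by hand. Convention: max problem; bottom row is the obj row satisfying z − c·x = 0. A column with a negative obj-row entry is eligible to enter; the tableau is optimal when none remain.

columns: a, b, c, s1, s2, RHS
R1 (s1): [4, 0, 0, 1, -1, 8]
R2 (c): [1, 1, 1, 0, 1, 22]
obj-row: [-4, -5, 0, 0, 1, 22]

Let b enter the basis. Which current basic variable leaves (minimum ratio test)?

Column b entries and ratios — s1: 0 ≤ 0, skip; c: 22/1 = 22.
Smallest ratio is 22 in the row of c, so c leaves.

c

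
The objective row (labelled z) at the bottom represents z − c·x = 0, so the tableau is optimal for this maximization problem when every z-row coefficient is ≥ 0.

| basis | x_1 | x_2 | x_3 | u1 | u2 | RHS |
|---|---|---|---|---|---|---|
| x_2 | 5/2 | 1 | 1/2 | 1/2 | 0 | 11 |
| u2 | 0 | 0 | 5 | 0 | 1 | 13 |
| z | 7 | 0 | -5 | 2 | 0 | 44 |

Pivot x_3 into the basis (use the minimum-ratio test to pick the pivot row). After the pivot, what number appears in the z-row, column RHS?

57

Ratio test on column x_3 — row 1: 11/(1/2) = 22; row 2: 13/5 = 13/5. Minimum is 13/5 at row 2 (u2 leaves); pivot element 5.
Divide row 2 by 5; eliminate column x_3 from the other rows.
z-row update in column RHS: 44 − (-5)·(13/5) = 57.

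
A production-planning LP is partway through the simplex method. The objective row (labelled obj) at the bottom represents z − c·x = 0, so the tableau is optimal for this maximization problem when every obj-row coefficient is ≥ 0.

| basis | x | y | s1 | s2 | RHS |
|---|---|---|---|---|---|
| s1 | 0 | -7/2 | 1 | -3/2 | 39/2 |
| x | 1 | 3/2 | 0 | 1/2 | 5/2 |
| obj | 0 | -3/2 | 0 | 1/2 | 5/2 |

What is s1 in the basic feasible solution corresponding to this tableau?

s1 is basic (row 1); its value is the RHS of that row, 39/2.

39/2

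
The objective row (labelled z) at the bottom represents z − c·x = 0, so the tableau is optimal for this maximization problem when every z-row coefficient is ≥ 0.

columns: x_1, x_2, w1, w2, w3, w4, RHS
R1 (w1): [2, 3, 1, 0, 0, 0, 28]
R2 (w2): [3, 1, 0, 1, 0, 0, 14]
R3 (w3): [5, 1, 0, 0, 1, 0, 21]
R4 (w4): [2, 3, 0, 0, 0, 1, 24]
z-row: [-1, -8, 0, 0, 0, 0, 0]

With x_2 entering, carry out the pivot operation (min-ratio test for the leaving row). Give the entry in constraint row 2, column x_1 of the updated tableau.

Ratio test on column x_2 — row 1: 28/3 = 28/3; row 2: 14/1 = 14; row 3: 21/1 = 21; row 4: 24/3 = 8. Minimum is 8 at row 4 (w4 leaves); pivot element 3.
Divide row 4 by 3; eliminate column x_2 from the other rows.
Row 2 update in column x_1: 3 − 1·(2/3) = 7/3.

7/3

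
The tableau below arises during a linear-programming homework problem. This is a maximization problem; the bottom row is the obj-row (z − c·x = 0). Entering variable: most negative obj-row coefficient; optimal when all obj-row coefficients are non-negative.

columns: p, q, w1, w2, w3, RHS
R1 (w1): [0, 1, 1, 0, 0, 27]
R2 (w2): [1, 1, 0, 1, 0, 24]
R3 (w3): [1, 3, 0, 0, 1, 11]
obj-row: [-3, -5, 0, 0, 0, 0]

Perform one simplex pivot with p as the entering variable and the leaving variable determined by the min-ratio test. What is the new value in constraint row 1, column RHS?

Ratio test on column p — row 1: entry 0 ≤ 0; row 2: 24/1 = 24; row 3: 11/1 = 11. Minimum is 11 at row 3 (w3 leaves); pivot element 1.
Divide row 3 by 1; eliminate column p from the other rows.
Row 1 update in column RHS: 27 − 0·11 = 27.

27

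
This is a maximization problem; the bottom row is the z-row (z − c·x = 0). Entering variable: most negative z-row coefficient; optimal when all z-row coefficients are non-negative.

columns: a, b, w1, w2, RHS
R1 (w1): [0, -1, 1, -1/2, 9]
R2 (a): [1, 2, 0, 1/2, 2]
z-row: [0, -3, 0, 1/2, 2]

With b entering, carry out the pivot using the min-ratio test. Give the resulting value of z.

5

Ratio test on column b — row 1: entry -1 ≤ 0; row 2: 2/2 = 1. Minimum is 1 at row 2 (a leaves); pivot element 2.
Pivot on row 2; the z-row RHS becomes 2 − (-3)·1 = 5.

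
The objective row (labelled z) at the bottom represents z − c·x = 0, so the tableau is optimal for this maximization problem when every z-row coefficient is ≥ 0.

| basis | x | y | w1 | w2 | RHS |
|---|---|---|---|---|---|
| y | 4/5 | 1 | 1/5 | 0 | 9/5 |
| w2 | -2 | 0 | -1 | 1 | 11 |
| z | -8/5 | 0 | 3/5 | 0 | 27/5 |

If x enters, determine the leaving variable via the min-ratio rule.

Column x entries and ratios — y: (9/5)/(4/5) = 9/4; w2: -2 ≤ 0, skip.
Smallest ratio is 9/4 in the row of y, so y leaves.

y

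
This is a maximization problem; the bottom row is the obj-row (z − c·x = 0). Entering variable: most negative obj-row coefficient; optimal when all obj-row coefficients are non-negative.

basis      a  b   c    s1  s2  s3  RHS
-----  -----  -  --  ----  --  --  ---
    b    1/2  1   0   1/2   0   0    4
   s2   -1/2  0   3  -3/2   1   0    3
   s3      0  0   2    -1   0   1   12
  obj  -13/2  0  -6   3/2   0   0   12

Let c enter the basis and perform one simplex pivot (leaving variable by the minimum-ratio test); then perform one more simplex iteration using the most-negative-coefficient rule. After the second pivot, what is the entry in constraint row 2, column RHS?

7/3

Ratio test on column c — row 1: entry 0 ≤ 0; row 2: 3/3 = 1; row 3: 12/2 = 6. Minimum is 1 at row 2 (s2 leaves); pivot element 3.
Divide row 2 by 3; eliminate column c from the other rows.
Second iteration: most negative obj-row entry is -15/2 in column a, so a enters.
Ratio test on column a — row 1: 4/(1/2) = 8; row 2: entry -1/6 ≤ 0; row 3: 10/(1/3) = 30. Minimum is 8 at row 1 (b leaves); pivot element 1/2.
Divide row 1 by 1/2; eliminate column a from the other rows.
After both pivots, the entry at constraint row 2, column RHS is 7/3.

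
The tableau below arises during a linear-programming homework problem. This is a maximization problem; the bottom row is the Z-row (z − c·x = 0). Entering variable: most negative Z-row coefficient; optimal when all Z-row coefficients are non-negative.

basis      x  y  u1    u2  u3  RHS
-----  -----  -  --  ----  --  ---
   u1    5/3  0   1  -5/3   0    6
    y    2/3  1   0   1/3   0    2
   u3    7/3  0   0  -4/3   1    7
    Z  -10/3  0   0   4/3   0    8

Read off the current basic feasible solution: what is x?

0

x is not in the basis, so in the current basic feasible solution x = 0.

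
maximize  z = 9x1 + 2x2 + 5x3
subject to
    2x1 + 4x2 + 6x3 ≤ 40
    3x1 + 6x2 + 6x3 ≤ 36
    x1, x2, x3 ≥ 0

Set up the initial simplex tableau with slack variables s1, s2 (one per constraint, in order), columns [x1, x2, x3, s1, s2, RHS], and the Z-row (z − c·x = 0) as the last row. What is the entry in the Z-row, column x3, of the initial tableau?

-5

The Z-row carries the negated objective coefficients: the x3 entry is -5.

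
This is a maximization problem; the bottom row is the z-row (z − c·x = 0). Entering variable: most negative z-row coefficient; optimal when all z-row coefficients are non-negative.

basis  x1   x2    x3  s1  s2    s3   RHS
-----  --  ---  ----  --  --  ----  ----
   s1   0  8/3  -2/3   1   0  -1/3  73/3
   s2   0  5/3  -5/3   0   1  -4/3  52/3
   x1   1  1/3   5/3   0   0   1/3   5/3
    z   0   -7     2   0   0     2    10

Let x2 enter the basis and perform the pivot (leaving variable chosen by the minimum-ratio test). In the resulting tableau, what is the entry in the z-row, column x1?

Ratio test on column x2 — row 1: (73/3)/(8/3) = 73/8; row 2: (52/3)/(5/3) = 52/5; row 3: (5/3)/(1/3) = 5. Minimum is 5 at row 3 (x1 leaves); pivot element 1/3.
Divide row 3 by 1/3; eliminate column x2 from the other rows.
z-row update in column x1: 0 − (-7)·3 = 21.

21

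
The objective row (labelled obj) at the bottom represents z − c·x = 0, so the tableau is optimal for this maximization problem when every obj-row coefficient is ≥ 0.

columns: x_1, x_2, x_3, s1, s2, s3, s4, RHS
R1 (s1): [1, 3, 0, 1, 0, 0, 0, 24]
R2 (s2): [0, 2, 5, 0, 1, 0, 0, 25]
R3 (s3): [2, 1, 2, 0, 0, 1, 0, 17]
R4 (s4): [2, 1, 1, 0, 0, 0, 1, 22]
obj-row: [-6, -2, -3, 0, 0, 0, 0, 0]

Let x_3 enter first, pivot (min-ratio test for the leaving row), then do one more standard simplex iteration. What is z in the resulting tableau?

Ratio test on column x_3 — row 1: entry 0 ≤ 0; row 2: 25/5 = 5; row 3: 17/2 = 17/2; row 4: 22/1 = 22. Minimum is 5 at row 2 (s2 leaves); pivot element 5.
Pivot on row 2; the obj-row RHS becomes 0 − (-3)·5 = 15.
Next entering variable (most negative obj-row entry -6): x_1.
Ratio test on column x_1 — row 1: 24/1 = 24; row 2: entry 0 ≤ 0; row 3: 7/2 = 7/2; row 4: 17/2 = 17/2. Minimum is 7/2 at row 3 (s3 leaves); pivot element 2.
After the second pivot the obj-row RHS is 15 − (-6)·(7/2) = 36.

36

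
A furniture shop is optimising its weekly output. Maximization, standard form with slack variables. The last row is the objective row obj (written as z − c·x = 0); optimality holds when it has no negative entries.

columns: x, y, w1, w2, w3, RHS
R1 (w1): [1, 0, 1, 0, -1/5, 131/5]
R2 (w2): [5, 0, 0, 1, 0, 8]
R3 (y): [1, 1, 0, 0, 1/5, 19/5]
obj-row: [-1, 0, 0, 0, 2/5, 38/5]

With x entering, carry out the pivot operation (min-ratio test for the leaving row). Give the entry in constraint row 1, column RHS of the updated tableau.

Ratio test on column x — row 1: (131/5)/1 = 131/5; row 2: 8/5 = 8/5; row 3: (19/5)/1 = 19/5. Minimum is 8/5 at row 2 (w2 leaves); pivot element 5.
Divide row 2 by 5; eliminate column x from the other rows.
Row 1 update in column RHS: 131/5 − 1·(8/5) = 123/5.

123/5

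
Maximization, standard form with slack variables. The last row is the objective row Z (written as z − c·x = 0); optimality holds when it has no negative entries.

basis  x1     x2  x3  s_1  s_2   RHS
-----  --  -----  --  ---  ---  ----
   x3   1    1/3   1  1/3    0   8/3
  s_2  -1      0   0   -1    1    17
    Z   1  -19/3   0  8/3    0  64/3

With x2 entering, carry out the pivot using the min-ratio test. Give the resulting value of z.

Ratio test on column x2 — row 1: (8/3)/(1/3) = 8; row 2: entry 0 ≤ 0. Minimum is 8 at row 1 (x3 leaves); pivot element 1/3.
Pivot on row 1; the Z-row RHS becomes 64/3 − (-19/3)·8 = 72.

72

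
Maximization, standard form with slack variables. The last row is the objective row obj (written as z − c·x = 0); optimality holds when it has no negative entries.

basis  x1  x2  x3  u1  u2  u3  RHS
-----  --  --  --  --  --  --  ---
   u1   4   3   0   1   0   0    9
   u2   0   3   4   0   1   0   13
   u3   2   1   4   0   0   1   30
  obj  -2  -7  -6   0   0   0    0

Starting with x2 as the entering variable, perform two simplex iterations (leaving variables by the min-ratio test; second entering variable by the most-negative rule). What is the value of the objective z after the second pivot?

27

Ratio test on column x2 — row 1: 9/3 = 3; row 2: 13/3 = 13/3; row 3: 30/1 = 30. Minimum is 3 at row 1 (u1 leaves); pivot element 3.
Pivot on row 1; the obj-row RHS becomes 0 − (-7)·3 = 21.
Next entering variable (most negative obj-row entry -6): x3.
Ratio test on column x3 — row 1: entry 0 ≤ 0; row 2: 4/4 = 1; row 3: 27/4 = 27/4. Minimum is 1 at row 2 (u2 leaves); pivot element 4.
After the second pivot the obj-row RHS is 21 − (-6)·1 = 27.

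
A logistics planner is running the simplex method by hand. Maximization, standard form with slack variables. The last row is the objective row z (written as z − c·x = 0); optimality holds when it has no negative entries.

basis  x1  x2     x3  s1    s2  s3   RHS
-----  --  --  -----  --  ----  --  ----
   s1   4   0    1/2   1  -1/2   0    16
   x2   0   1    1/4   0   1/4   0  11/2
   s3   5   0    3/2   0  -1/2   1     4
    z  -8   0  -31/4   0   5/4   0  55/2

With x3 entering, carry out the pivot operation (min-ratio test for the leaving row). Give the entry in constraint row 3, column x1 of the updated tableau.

10/3

Ratio test on column x3 — row 1: 16/(1/2) = 32; row 2: (11/2)/(1/4) = 22; row 3: 4/(3/2) = 8/3. Minimum is 8/3 at row 3 (s3 leaves); pivot element 3/2.
Divide row 3 by 3/2; eliminate column x3 from the other rows.
In the new row 3, the x1 entry is the old entry divided by the pivot: 5/(3/2) = 10/3.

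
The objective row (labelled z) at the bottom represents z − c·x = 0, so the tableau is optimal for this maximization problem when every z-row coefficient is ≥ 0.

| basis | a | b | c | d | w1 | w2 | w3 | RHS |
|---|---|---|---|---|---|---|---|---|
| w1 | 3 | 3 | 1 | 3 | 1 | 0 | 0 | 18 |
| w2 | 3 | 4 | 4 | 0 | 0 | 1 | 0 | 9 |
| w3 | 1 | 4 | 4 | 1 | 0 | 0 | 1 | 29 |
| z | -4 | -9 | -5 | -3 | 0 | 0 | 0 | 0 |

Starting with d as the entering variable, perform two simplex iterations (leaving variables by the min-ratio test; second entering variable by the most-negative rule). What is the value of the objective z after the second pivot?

63/2

Ratio test on column d — row 1: 18/3 = 6; row 2: entry 0 ≤ 0; row 3: 29/1 = 29. Minimum is 6 at row 1 (w1 leaves); pivot element 3.
Pivot on row 1; the z-row RHS becomes 0 − (-3)·6 = 18.
Next entering variable (most negative z-row entry -6): b.
Ratio test on column b — row 1: 6/1 = 6; row 2: 9/4 = 9/4; row 3: 23/3 = 23/3. Minimum is 9/4 at row 2 (w2 leaves); pivot element 4.
After the second pivot the z-row RHS is 18 − (-6)·(9/4) = 63/2.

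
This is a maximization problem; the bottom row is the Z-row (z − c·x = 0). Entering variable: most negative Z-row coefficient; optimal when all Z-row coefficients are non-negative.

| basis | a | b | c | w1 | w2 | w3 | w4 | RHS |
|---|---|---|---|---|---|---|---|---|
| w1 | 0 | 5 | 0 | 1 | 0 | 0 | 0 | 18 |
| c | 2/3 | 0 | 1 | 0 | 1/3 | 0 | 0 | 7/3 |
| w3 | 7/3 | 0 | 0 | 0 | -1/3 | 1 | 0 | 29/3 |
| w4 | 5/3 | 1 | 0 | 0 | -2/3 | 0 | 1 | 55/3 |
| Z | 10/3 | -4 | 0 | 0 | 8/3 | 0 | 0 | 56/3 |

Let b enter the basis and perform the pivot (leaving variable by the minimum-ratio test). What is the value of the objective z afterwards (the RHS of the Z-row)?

Ratio test on column b — row 1: 18/5 = 18/5; row 2: entry 0 ≤ 0; row 3: entry 0 ≤ 0; row 4: (55/3)/1 = 55/3. Minimum is 18/5 at row 1 (w1 leaves); pivot element 5.
Pivot on row 1; the Z-row RHS becomes 56/3 − (-4)·(18/5) = 496/15.

496/15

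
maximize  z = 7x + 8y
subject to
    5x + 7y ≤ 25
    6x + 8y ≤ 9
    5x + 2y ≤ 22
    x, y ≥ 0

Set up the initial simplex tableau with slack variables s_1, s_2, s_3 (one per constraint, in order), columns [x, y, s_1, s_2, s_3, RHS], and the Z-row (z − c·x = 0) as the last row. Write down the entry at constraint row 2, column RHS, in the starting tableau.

9

The RHS of constraint 2 is b_2 = 9.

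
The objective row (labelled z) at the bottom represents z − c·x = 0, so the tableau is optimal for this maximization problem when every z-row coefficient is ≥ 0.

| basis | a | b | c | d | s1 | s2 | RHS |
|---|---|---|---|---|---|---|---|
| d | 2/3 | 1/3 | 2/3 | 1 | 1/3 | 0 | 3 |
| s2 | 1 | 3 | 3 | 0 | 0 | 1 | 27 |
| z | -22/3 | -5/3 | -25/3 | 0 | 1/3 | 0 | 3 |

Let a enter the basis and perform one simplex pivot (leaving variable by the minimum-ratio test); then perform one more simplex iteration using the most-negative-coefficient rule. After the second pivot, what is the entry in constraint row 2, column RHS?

Ratio test on column a — row 1: 3/(2/3) = 9/2; row 2: 27/1 = 27. Minimum is 9/2 at row 1 (d leaves); pivot element 2/3.
Divide row 1 by 2/3; eliminate column a from the other rows.
Second iteration: most negative z-row entry is -1 in column c, so c enters.
Ratio test on column c — row 1: (9/2)/1 = 9/2; row 2: (45/2)/2 = 45/4. Minimum is 9/2 at row 1 (a leaves); pivot element 1.
Divide row 1 by 1; eliminate column c from the other rows.
After both pivots, the entry at constraint row 2, column RHS is 27/2.

27/2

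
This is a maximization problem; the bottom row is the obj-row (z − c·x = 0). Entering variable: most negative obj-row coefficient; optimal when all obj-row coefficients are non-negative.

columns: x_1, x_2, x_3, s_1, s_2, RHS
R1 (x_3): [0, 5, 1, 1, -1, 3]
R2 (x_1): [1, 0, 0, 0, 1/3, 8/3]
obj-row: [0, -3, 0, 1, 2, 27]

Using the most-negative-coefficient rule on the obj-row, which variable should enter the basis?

x_2

Negative obj-row entries: x_2: -3.
The most negative is -3 in column x_2, so x_2 enters.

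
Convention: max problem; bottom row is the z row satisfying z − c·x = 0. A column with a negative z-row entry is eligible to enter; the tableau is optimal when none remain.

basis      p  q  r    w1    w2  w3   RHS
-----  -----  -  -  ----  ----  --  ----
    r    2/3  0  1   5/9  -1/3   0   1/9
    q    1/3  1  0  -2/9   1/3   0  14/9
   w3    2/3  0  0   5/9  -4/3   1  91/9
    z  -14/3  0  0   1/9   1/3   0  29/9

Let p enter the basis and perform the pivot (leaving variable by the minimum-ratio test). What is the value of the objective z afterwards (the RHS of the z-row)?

4

Ratio test on column p — row 1: (1/9)/(2/3) = 1/6; row 2: (14/9)/(1/3) = 14/3; row 3: (91/9)/(2/3) = 91/6. Minimum is 1/6 at row 1 (r leaves); pivot element 2/3.
Pivot on row 1; the z-row RHS becomes 29/9 − (-14/3)·(1/6) = 4.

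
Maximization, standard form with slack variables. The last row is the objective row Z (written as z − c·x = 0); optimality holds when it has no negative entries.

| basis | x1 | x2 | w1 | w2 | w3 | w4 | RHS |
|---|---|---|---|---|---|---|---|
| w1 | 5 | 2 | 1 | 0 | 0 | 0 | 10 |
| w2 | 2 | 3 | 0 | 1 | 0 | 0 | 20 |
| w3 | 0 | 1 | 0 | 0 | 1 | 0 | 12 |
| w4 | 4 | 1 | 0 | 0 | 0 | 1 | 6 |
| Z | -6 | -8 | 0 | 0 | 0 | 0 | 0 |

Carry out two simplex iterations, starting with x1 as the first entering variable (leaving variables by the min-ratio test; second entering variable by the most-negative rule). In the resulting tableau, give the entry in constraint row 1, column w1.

4/3

Ratio test on column x1 — row 1: 10/5 = 2; row 2: 20/2 = 10; row 3: entry 0 ≤ 0; row 4: 6/4 = 3/2. Minimum is 3/2 at row 4 (w4 leaves); pivot element 4.
Divide row 4 by 4; eliminate column x1 from the other rows.
Second iteration: most negative Z-row entry is -13/2 in column x2, so x2 enters.
Ratio test on column x2 — row 1: (5/2)/(3/4) = 10/3; row 2: 17/(5/2) = 34/5; row 3: 12/1 = 12; row 4: (3/2)/(1/4) = 6. Minimum is 10/3 at row 1 (w1 leaves); pivot element 3/4.
Divide row 1 by 3/4; eliminate column x2 from the other rows.
After both pivots, the entry at constraint row 1, column w1 is 4/3.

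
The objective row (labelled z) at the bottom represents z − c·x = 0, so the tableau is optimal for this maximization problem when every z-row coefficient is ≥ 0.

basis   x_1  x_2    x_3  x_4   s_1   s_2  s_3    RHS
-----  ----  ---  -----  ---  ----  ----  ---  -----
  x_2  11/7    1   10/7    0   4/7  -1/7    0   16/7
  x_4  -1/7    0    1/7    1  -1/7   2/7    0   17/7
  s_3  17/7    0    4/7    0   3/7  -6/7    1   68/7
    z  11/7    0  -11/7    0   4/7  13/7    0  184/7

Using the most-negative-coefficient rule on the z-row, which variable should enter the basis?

x_3

Negative z-row entries: x_3: -11/7.
The most negative is -11/7 in column x_3, so x_3 enters.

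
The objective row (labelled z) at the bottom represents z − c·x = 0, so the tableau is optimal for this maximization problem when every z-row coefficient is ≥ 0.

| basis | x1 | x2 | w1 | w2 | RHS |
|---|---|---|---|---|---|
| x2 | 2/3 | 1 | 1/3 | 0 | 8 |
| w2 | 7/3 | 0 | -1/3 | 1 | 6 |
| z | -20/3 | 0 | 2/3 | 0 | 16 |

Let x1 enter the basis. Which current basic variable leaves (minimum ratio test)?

Column x1 entries and ratios — x2: 8/(2/3) = 12; w2: 6/(7/3) = 18/7.
Smallest ratio is 18/7 in the row of w2, so w2 leaves.

w2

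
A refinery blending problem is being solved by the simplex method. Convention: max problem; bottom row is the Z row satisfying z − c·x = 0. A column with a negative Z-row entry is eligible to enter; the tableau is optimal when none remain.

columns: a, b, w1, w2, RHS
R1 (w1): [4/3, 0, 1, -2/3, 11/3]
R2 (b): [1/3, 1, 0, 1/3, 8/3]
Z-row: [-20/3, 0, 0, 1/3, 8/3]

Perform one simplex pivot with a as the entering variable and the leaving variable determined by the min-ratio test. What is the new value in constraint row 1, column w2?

Ratio test on column a — row 1: (11/3)/(4/3) = 11/4; row 2: (8/3)/(1/3) = 8. Minimum is 11/4 at row 1 (w1 leaves); pivot element 4/3.
Divide row 1 by 4/3; eliminate column a from the other rows.
In the new row 1, the w2 entry is the old entry divided by the pivot: (-2/3)/(4/3) = -1/2.

-1/2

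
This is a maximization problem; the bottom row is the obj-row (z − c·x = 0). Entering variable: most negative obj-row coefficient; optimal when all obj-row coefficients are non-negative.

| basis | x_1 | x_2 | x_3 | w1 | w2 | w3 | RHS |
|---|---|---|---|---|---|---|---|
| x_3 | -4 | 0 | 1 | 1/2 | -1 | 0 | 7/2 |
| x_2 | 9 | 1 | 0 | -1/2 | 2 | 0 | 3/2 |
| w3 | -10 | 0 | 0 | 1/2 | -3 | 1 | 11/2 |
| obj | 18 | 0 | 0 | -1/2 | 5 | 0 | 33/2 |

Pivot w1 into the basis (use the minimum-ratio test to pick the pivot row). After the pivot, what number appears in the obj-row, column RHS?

Ratio test on column w1 — row 1: (7/2)/(1/2) = 7; row 2: entry -1/2 ≤ 0; row 3: (11/2)/(1/2) = 11. Minimum is 7 at row 1 (x_3 leaves); pivot element 1/2.
Divide row 1 by 1/2; eliminate column w1 from the other rows.
obj-row update in column RHS: 33/2 − (-1/2)·7 = 20.

20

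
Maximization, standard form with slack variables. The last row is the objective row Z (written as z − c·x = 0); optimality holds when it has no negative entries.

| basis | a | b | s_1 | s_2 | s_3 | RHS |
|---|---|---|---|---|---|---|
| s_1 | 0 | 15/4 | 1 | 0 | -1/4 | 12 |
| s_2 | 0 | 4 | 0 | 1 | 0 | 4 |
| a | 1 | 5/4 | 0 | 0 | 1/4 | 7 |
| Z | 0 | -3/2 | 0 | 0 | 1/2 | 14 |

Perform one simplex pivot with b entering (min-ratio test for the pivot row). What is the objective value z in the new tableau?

Ratio test on column b — row 1: 12/(15/4) = 16/5; row 2: 4/4 = 1; row 3: 7/(5/4) = 28/5. Minimum is 1 at row 2 (s_2 leaves); pivot element 4.
Pivot on row 2; the Z-row RHS becomes 14 − (-3/2)·1 = 31/2.

31/2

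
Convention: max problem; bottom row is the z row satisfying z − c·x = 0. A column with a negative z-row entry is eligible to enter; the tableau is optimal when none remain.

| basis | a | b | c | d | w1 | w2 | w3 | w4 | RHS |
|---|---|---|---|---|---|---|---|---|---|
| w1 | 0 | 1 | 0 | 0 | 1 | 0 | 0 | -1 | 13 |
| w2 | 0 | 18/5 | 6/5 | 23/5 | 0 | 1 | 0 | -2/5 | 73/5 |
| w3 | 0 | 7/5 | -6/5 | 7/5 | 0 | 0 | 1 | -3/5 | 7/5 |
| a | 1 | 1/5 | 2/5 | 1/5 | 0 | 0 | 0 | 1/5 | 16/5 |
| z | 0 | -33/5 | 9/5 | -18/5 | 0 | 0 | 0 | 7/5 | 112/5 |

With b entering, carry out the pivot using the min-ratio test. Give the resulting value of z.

29

Ratio test on column b — row 1: 13/1 = 13; row 2: (73/5)/(18/5) = 73/18; row 3: (7/5)/(7/5) = 1; row 4: (16/5)/(1/5) = 16. Minimum is 1 at row 3 (w3 leaves); pivot element 7/5.
Pivot on row 3; the z-row RHS becomes 112/5 − (-33/5)·1 = 29.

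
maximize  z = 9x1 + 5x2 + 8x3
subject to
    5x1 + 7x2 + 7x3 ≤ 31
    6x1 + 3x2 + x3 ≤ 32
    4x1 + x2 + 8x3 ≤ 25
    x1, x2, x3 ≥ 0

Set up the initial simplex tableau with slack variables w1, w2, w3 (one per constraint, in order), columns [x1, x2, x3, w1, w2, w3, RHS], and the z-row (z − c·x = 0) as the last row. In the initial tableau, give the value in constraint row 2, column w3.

0

Slack w3 belongs to constraint 3; its column is the unit vector e_3, so the entry in row 2 is 0.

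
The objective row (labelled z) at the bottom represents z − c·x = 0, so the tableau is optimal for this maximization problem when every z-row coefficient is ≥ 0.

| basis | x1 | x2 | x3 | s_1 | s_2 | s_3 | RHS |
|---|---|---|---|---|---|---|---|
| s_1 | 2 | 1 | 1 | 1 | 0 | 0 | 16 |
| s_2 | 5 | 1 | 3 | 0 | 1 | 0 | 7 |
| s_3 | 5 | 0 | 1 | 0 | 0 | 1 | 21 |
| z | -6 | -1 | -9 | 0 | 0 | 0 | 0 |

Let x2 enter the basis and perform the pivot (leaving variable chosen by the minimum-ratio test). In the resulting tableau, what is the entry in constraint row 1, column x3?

-2

Ratio test on column x2 — row 1: 16/1 = 16; row 2: 7/1 = 7; row 3: entry 0 ≤ 0. Minimum is 7 at row 2 (s_2 leaves); pivot element 1.
Divide row 2 by 1; eliminate column x2 from the other rows.
Row 1 update in column x3: 1 − 1·3 = -2.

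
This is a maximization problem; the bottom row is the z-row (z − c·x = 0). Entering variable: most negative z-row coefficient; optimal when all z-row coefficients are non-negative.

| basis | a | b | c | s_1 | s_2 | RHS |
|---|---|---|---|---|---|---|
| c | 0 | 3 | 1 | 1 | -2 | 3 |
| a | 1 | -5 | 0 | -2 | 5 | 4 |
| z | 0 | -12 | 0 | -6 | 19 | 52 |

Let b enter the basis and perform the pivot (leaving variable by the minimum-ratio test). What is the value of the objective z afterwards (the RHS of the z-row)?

Ratio test on column b — row 1: 3/3 = 1; row 2: entry -5 ≤ 0. Minimum is 1 at row 1 (c leaves); pivot element 3.
Pivot on row 1; the z-row RHS becomes 52 − (-12)·1 = 64.

64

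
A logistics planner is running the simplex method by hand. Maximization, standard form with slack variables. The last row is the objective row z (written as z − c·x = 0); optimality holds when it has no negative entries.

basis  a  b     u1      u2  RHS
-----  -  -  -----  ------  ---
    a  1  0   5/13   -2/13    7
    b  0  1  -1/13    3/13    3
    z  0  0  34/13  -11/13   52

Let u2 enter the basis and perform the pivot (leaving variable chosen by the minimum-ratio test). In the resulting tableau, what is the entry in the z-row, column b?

11/3

Ratio test on column u2 — row 1: entry -2/13 ≤ 0; row 2: 3/(3/13) = 13. Minimum is 13 at row 2 (b leaves); pivot element 3/13.
Divide row 2 by 3/13; eliminate column u2 from the other rows.
z-row update in column b: 0 − (-11/13)·(13/3) = 11/3.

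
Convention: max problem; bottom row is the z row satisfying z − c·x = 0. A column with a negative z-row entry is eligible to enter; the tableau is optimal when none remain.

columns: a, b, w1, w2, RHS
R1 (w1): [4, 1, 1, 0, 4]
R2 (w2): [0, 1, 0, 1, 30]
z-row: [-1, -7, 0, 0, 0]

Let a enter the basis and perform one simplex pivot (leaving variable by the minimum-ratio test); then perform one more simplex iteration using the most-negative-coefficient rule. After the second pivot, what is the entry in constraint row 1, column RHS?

4

Ratio test on column a — row 1: 4/4 = 1; row 2: entry 0 ≤ 0. Minimum is 1 at row 1 (w1 leaves); pivot element 4.
Divide row 1 by 4; eliminate column a from the other rows.
Second iteration: most negative z-row entry is -27/4 in column b, so b enters.
Ratio test on column b — row 1: 1/(1/4) = 4; row 2: 30/1 = 30. Minimum is 4 at row 1 (a leaves); pivot element 1/4.
Divide row 1 by 1/4; eliminate column b from the other rows.
After both pivots, the entry at constraint row 1, column RHS is 4.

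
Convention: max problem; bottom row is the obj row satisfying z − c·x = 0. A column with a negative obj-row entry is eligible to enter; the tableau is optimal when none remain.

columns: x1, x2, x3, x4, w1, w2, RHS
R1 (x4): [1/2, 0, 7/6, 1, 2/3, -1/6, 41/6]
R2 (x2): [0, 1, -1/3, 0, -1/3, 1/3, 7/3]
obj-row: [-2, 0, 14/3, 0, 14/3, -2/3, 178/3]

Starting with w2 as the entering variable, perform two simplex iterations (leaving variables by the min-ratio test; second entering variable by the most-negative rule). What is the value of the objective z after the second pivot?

96

Ratio test on column w2 — row 1: entry -1/6 ≤ 0; row 2: (7/3)/(1/3) = 7. Minimum is 7 at row 2 (x2 leaves); pivot element 1/3.
Pivot on row 2; the obj-row RHS becomes 178/3 − (-2/3)·7 = 64.
Next entering variable (most negative obj-row entry -2): x1.
Ratio test on column x1 — row 1: 8/(1/2) = 16; row 2: entry 0 ≤ 0. Minimum is 16 at row 1 (x4 leaves); pivot element 1/2.
After the second pivot the obj-row RHS is 64 − (-2)·16 = 96.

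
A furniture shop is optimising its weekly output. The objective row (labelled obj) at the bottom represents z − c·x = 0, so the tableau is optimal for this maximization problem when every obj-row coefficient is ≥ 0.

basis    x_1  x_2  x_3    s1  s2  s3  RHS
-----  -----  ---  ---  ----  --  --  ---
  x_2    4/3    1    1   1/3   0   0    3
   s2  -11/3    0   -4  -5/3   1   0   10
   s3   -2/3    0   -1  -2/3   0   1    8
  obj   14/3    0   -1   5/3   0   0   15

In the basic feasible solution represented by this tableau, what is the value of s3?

8

s3 is basic (row 3); its value is the RHS of that row, 8.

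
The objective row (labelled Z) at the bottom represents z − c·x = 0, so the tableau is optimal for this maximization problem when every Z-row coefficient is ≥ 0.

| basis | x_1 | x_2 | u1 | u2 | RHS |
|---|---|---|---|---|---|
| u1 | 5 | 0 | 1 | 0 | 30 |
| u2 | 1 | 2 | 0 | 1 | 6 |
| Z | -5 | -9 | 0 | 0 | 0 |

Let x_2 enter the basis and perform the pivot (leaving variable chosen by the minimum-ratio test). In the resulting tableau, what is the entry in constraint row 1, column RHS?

30

Ratio test on column x_2 — row 1: entry 0 ≤ 0; row 2: 6/2 = 3. Minimum is 3 at row 2 (u2 leaves); pivot element 2.
Divide row 2 by 2; eliminate column x_2 from the other rows.
Row 1 update in column RHS: 30 − 0·3 = 30.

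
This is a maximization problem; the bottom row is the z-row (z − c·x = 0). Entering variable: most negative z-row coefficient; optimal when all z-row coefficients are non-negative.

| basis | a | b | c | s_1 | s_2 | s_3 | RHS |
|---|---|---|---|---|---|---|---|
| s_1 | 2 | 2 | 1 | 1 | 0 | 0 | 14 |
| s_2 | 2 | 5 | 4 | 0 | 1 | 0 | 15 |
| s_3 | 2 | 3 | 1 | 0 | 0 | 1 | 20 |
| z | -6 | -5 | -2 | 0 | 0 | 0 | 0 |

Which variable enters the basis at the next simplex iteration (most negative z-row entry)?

Negative z-row entries: a: -6, b: -5, c: -2.
The most negative is -6 in column a, so a enters.

a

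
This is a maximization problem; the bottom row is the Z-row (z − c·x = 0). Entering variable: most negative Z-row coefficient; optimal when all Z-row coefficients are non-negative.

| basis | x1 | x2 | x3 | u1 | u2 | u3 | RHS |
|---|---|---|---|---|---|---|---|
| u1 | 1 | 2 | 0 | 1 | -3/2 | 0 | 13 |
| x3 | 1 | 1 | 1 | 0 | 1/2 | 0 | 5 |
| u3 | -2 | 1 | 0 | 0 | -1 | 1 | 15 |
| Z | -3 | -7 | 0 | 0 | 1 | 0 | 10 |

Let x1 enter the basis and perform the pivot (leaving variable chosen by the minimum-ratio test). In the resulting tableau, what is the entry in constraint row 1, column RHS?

Ratio test on column x1 — row 1: 13/1 = 13; row 2: 5/1 = 5; row 3: entry -2 ≤ 0. Minimum is 5 at row 2 (x3 leaves); pivot element 1.
Divide row 2 by 1; eliminate column x1 from the other rows.
Row 1 update in column RHS: 13 − 1·5 = 8.

8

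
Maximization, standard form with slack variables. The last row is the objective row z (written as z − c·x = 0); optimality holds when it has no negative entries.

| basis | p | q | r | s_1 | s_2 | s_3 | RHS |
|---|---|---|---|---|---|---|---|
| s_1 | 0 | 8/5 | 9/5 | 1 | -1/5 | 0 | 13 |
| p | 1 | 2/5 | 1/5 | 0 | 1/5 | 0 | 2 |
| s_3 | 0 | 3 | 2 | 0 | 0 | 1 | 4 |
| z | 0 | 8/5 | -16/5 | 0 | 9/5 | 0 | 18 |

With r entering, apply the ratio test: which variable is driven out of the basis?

Column r entries and ratios — s_1: 13/(9/5) = 65/9; p: 2/(1/5) = 10; s_3: 4/2 = 2.
Smallest ratio is 2 in the row of s_3, so s_3 leaves.

s_3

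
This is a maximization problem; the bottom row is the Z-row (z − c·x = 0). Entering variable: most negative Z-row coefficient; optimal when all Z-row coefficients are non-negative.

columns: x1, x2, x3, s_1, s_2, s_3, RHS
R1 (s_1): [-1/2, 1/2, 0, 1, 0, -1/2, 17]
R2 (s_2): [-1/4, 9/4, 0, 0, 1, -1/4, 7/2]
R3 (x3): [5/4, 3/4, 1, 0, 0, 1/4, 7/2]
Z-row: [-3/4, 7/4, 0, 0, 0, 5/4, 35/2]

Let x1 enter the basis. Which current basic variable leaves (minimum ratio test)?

Column x1 entries and ratios — s_1: -1/2 ≤ 0, skip; s_2: -1/4 ≤ 0, skip; x3: (7/2)/(5/4) = 14/5.
Smallest ratio is 14/5 in the row of x3, so x3 leaves.

x3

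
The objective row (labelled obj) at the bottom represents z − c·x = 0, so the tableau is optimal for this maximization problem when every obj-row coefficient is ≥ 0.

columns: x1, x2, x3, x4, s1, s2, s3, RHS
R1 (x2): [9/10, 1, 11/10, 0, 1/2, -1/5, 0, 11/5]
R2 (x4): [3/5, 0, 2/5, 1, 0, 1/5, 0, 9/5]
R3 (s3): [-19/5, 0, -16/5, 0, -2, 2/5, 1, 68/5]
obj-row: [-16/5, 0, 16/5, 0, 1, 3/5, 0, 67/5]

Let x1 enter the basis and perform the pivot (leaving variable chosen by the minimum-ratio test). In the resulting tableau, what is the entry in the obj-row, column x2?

Ratio test on column x1 — row 1: (11/5)/(9/10) = 22/9; row 2: (9/5)/(3/5) = 3; row 3: entry -19/5 ≤ 0. Minimum is 22/9 at row 1 (x2 leaves); pivot element 9/10.
Divide row 1 by 9/10; eliminate column x1 from the other rows.
obj-row update in column x2: 0 − (-16/5)·(10/9) = 32/9.

32/9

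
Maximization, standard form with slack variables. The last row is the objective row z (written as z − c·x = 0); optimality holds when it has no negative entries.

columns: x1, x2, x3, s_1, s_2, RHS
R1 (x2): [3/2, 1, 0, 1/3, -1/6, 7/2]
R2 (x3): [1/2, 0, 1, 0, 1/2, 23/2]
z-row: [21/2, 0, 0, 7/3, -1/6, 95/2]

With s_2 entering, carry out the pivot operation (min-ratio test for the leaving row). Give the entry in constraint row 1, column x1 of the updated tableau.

5/3

Ratio test on column s_2 — row 1: entry -1/6 ≤ 0; row 2: (23/2)/(1/2) = 23. Minimum is 23 at row 2 (x3 leaves); pivot element 1/2.
Divide row 2 by 1/2; eliminate column s_2 from the other rows.
Row 1 update in column x1: 3/2 − (-1/6)·1 = 5/3.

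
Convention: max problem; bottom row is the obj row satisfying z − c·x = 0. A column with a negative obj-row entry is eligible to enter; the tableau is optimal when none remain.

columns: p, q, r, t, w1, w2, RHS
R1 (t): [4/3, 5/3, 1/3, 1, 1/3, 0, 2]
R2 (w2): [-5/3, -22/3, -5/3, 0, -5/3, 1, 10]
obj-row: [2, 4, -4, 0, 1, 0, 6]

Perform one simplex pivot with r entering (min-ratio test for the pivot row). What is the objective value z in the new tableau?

Ratio test on column r — row 1: 2/(1/3) = 6; row 2: entry -5/3 ≤ 0. Minimum is 6 at row 1 (t leaves); pivot element 1/3.
Pivot on row 1; the obj-row RHS becomes 6 − (-4)·6 = 30.

30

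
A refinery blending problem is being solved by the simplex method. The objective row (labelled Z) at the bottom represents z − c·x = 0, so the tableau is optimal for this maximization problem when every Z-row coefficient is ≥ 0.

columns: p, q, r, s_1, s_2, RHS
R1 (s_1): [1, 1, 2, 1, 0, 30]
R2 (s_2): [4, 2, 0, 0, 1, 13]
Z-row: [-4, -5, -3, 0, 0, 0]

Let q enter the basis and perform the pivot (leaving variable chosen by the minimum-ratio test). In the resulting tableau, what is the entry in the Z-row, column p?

Ratio test on column q — row 1: 30/1 = 30; row 2: 13/2 = 13/2. Minimum is 13/2 at row 2 (s_2 leaves); pivot element 2.
Divide row 2 by 2; eliminate column q from the other rows.
Z-row update in column p: -4 − (-5)·2 = 6.

6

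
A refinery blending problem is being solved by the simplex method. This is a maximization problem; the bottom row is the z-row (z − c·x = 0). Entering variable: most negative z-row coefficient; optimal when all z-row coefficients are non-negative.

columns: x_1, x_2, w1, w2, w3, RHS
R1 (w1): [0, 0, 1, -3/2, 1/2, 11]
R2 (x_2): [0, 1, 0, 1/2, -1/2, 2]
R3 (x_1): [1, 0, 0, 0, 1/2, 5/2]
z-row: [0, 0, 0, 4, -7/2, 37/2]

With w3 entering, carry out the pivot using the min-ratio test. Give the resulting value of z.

Ratio test on column w3 — row 1: 11/(1/2) = 22; row 2: entry -1/2 ≤ 0; row 3: (5/2)/(1/2) = 5. Minimum is 5 at row 3 (x_1 leaves); pivot element 1/2.
Pivot on row 3; the z-row RHS becomes 37/2 − (-7/2)·5 = 36.

36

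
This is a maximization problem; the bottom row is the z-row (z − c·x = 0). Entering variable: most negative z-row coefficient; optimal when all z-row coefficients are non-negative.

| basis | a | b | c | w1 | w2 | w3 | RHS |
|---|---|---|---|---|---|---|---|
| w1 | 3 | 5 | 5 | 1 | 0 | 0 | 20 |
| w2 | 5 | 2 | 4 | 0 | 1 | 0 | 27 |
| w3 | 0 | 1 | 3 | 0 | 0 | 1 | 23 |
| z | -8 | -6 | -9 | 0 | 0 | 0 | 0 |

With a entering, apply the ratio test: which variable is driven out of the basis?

w2

Column a entries and ratios — w1: 20/3 = 20/3; w2: 27/5 = 27/5; w3: 0 ≤ 0, skip.
Smallest ratio is 27/5 in the row of w2, so w2 leaves.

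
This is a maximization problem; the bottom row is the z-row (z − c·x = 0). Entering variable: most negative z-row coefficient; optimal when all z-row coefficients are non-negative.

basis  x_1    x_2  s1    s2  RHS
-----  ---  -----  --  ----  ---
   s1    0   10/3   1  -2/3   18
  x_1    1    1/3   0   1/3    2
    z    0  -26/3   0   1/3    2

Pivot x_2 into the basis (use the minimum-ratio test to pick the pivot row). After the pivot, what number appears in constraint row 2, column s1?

Ratio test on column x_2 — row 1: 18/(10/3) = 27/5; row 2: 2/(1/3) = 6. Minimum is 27/5 at row 1 (s1 leaves); pivot element 10/3.
Divide row 1 by 10/3; eliminate column x_2 from the other rows.
Row 2 update in column s1: 0 − (1/3)·(3/10) = -1/10.

-1/10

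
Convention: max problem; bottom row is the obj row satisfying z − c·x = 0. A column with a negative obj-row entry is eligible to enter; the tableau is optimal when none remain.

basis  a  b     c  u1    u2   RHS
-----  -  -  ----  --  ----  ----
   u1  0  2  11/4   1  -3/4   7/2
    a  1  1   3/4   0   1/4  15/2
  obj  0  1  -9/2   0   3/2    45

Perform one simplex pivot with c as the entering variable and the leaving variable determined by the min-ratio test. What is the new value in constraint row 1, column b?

8/11

Ratio test on column c — row 1: (7/2)/(11/4) = 14/11; row 2: (15/2)/(3/4) = 10. Minimum is 14/11 at row 1 (u1 leaves); pivot element 11/4.
Divide row 1 by 11/4; eliminate column c from the other rows.
In the new row 1, the b entry is the old entry divided by the pivot: 2/(11/4) = 8/11.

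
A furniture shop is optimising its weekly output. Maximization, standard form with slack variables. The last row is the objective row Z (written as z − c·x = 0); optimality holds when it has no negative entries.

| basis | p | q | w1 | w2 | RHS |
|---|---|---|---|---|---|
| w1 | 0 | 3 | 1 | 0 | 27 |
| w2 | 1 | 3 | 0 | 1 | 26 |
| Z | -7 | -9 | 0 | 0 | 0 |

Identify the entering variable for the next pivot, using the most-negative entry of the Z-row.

q

Negative Z-row entries: p: -7, q: -9.
The most negative is -9 in column q, so q enters.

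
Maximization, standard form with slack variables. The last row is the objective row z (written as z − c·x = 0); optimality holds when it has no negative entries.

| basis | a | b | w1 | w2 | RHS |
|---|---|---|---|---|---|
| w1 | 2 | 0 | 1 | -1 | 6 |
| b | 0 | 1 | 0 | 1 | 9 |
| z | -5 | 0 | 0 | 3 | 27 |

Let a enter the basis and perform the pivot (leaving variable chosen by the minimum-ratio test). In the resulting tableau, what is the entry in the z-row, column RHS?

Ratio test on column a — row 1: 6/2 = 3; row 2: entry 0 ≤ 0. Minimum is 3 at row 1 (w1 leaves); pivot element 2.
Divide row 1 by 2; eliminate column a from the other rows.
z-row update in column RHS: 27 − (-5)·3 = 42.

42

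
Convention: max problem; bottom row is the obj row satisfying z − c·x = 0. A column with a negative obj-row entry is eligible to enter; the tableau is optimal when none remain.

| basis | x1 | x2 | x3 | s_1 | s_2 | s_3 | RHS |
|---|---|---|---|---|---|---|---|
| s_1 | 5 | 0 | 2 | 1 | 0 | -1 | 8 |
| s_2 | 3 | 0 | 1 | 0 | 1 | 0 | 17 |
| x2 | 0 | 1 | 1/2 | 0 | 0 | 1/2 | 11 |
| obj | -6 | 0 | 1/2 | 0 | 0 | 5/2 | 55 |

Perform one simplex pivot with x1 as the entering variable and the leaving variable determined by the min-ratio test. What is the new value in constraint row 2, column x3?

Ratio test on column x1 — row 1: 8/5 = 8/5; row 2: 17/3 = 17/3; row 3: entry 0 ≤ 0. Minimum is 8/5 at row 1 (s_1 leaves); pivot element 5.
Divide row 1 by 5; eliminate column x1 from the other rows.
Row 2 update in column x3: 1 − 3·(2/5) = -1/5.

-1/5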